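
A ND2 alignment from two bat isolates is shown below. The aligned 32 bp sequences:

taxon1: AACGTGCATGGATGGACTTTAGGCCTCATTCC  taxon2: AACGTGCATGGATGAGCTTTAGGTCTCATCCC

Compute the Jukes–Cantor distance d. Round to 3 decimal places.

0.137

The sequences differ at 4 of 32 sites (15, 16, 24, 30), so p = 4/32 = 0.125.
d = −(3/4) ln(1 − 4p/3) = −0.75 ln(1 − 0.166667) = −0.75 ln(0.833333)
  = −0.75 × (-0.182322) = 0.136742 substitutions/site.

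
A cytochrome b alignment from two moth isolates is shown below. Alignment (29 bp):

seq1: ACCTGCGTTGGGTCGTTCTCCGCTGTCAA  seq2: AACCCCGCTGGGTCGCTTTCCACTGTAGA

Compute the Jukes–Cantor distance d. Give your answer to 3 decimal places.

0.401

The sequences differ at 9 of 29 sites (2, 4, 5, 8, 16, 18, 22, 27, 28), so p = 9/29 ≈ 0.310345.
d = −(3/4) ln(1 − 4p/3) = −0.75 ln(1 − 0.413793) = −0.75 ln(0.586207)
  = −0.75 × (-0.534082) = 0.400562 substitutions/site.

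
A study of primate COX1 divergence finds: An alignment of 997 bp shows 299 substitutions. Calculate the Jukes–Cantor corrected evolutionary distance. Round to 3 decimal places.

p = 299/997 ≈ 0.2999.
d = −(3/4) ln(1 − 4p/3) = −0.75 ln(1 − 0.399867) = −0.75 ln(0.600133)
  = −0.75 × (-0.510604) = 0.382953 substitutions/site.

0.383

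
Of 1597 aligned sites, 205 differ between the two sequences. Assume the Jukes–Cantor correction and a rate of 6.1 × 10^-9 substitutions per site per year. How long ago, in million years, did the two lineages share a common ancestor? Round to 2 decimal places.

11.54

p = 205/1597 ≈ 0.128366.
d = −(3/4) ln(1 − 4p/3) = −0.75 ln(1 − 0.171155) = −0.75 ln(0.828845)
  = −0.75 × (-0.187722) = 0.140792 substitutions/site.
Under a molecular clock d = 2μt, so t = d/(2μ) = 0.140792 / (2 × 6.1 × 10^-9) = 11.54 million years.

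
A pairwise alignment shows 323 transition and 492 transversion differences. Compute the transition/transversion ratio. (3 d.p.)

R = 323/492 = 0.656504… ≈ 0.657 (to 3 d.p.).

0.657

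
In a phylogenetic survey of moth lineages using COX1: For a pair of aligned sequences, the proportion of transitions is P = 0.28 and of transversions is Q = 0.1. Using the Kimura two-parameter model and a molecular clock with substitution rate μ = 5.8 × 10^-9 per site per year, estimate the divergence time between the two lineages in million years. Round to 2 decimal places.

Under the Kimura two-parameter model, d = −½ ln(1 − 2P − Q) − ¼ ln(1 − 2Q).
1 − 2P − Q = 0.34, giving −½ ln(0.34) = 0.539405.
1 − 2Q = 0.8, giving −¼ ln(0.8) = 0.055786.
d = 0.539405 + 0.055786 = 0.595191.
Under a molecular clock d = 2μt, so t = d/(2μ) = 0.595191 / (2 × 5.8 × 10^-9) = 51.31 million years.

51.31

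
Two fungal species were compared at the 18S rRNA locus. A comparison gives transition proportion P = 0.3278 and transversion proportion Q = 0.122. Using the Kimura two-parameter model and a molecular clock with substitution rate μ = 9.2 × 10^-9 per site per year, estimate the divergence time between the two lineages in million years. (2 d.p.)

Under the Kimura two-parameter model, d = −½ ln(1 − 2P − Q) − ¼ ln(1 − 2Q).
1 − 2P − Q = 0.2224, giving −½ ln(0.2224) = 0.751639.
1 − 2Q = 0.756, giving −¼ ln(0.756) = 0.069928.
d = 0.751639 + 0.069928 = 0.821567.
Under a molecular clock d = 2μt, so t = d/(2μ) = 0.821567 / (2 × 9.2 × 10^-9) = 44.65 million years.

44.65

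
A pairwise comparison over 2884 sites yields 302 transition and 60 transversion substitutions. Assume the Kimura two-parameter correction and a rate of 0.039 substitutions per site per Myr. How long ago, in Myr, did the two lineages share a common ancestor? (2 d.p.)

1.81

P = 302/2884 ≈ 0.104716 and Q = 60/2884 ≈ 0.020804.
Under the Kimura two-parameter model, d = −½ ln(1 − 2P − Q) − ¼ ln(1 − 2Q).
1 − 2P − Q = 0.769764, giving −½ ln(0.769764) = 0.130836.
1 − 2Q = 0.958392, giving −¼ ln(0.958392) = 0.010625.
d = 0.130836 + 0.010625 = 0.141461.
Under a molecular clock d = 2μt, so t = d/(2μ) = 0.141461 / (2 × 0.039) = 1.81 Myr.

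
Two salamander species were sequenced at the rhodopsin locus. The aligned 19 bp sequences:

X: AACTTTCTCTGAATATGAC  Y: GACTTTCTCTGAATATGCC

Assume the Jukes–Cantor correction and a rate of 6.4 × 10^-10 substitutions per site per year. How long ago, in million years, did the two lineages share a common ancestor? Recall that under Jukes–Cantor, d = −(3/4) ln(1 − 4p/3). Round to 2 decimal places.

The sequences differ at 2 of 19 sites (1, 18), so p = 2/19 ≈ 0.105263.
d = −(3/4) ln(1 − 4p/3) = −0.75 ln(1 − 0.140351) = −0.75 ln(0.859649)
  = −0.75 × (-0.151231) = 0.113423 substitutions/site.
Under a molecular clock d = 2μt, so t = d/(2μ) = 0.113423 / (2 × 6.4 × 10^-10) = 88.61 million years.

88.61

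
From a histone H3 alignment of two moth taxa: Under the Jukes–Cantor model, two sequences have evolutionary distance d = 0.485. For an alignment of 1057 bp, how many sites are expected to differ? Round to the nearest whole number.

378

Invert JC69: p = (3/4)(1 − e^(−4d/3)) = 0.75 × (1 − e^(-0.646667)) = 0.75 × (1 − 0.523789) = 0.357158.
Expected differing sites = pL ≈ 0.357158 × 1057 = 377.516006 ≈ 378.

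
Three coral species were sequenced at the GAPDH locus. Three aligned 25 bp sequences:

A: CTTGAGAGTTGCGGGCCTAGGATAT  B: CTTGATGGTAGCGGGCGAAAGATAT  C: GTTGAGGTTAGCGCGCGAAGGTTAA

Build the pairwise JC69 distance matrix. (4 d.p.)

d(A,B) = 0.2892, d(A,C) = 0.4904, d(B,C) = 0.3505

A–B: 6/25 sites differ → p = 0.24, d = −0.75 ln(1 − 0.32) = 0.289247 ≈ 0.2892.
A–C: 9/25 sites differ → p = 0.36, d = −0.75 ln(1 − 0.48) = 0.490445 ≈ 0.4904.
B–C: 7/25 sites differ → p = 0.28, d = −0.75 ln(1 − 0.373333) = 0.350505 ≈ 0.3505.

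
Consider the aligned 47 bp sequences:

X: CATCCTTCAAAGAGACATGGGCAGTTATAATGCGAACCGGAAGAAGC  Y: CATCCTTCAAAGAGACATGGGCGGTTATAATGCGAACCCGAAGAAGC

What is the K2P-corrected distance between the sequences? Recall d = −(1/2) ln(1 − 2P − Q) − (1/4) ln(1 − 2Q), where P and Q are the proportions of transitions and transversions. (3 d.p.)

0.044

Of 47 sites, 1 differences are transitions and 1 are transversions, so P = 1/47 ≈ 0.021277 and Q = 1/47 ≈ 0.021277.
Under the Kimura two-parameter model, d = −½ ln(1 − 2P − Q) − ¼ ln(1 − 2Q).
1 − 2P − Q = 0.936169, giving −½ ln(0.936169) = 0.032980.
1 − 2Q = 0.957446, giving −¼ ln(0.957446) = 0.010871.
d = 0.032980 + 0.010871 = 0.043851.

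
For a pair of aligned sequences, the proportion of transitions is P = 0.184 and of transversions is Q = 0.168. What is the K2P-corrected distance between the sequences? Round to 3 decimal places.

Under the Kimura two-parameter model, d = −½ ln(1 − 2P − Q) − ¼ ln(1 − 2Q).
1 − 2P − Q = 0.464, giving −½ ln(0.464) = 0.383935.
1 − 2Q = 0.664, giving −¼ ln(0.664) = 0.102368.
d = 0.383935 + 0.102368 = 0.486303.

0.486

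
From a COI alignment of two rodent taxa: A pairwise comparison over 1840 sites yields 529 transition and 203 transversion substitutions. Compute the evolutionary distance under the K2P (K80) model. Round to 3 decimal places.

P = 529/1840 = 0.2875 and Q = 203/1840 ≈ 0.110326.
Under the Kimura two-parameter model, d = −½ ln(1 − 2P − Q) − ¼ ln(1 − 2Q).
1 − 2P − Q = 0.314674, giving −½ ln(0.314674) = 0.578109.
1 − 2Q = 0.779348, giving −¼ ln(0.779348) = 0.062324.
d = 0.578109 + 0.062324 = 0.640433.

0.640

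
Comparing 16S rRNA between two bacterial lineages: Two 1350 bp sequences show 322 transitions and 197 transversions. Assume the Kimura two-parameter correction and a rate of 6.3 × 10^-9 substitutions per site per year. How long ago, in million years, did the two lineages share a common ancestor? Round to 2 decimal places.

P = 322/1350 ≈ 0.238519 and Q = 197/1350 ≈ 0.145926.
Under the Kimura two-parameter model, d = −½ ln(1 − 2P − Q) − ¼ ln(1 − 2Q).
1 − 2P − Q = 0.377036, giving −½ ln(0.377036) = 0.487707.
1 − 2Q = 0.708148, giving −¼ ln(0.708148) = 0.086276.
d = 0.487707 + 0.086276 = 0.573983.
Under a molecular clock d = 2μt, so t = d/(2μ) = 0.573983 / (2 × 6.3 × 10^-9) = 45.55 million years.

45.55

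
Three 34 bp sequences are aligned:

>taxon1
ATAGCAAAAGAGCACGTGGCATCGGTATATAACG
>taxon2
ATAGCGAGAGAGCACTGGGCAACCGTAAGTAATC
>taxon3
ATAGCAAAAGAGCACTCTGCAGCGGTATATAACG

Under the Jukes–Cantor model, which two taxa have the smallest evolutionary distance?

taxon1 and taxon3

taxon1–taxon2: 10/34 differ, p = 0.294, d = 0.373.
taxon1–taxon3: 4/34 differ, p = 0.118, d = 0.128.
taxon2–taxon3: 10/34 differ, p = 0.294, d = 0.373.
The smallest distance is between taxon1 and taxon3.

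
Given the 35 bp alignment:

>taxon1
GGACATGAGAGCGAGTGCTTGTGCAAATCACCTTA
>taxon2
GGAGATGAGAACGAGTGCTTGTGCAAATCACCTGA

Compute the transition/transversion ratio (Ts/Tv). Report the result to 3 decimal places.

0.500

Transitions are A↔G and C↔T; transversions are all other mismatches.
Transitions: 1. Transversions: 2.
R = 1/2 = 0.500.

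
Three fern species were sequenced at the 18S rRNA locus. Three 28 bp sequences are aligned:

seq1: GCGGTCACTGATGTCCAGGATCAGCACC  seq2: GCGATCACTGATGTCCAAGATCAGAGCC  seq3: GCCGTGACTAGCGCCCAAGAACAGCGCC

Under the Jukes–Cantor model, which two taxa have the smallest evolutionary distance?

seq1–seq2: 4/28 differ, p = 0.143, d = 0.158.
seq1–seq3: 9/28 differ, p = 0.321, d = 0.420.
seq2–seq3: 9/28 differ, p = 0.321, d = 0.420.
The smallest distance is between seq1 and seq2.

seq1 and seq2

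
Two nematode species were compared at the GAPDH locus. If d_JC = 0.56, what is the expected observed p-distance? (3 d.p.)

0.395

p = (3/4)(1 − e^(−4d/3)) = 0.75 × (1 − e^(-0.746667)) = 0.75 × (1 − 0.473944) = 0.394542.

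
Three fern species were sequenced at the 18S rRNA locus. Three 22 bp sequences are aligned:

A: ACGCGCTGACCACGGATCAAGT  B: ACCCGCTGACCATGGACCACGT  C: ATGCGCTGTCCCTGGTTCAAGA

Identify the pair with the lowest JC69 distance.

A–B: 4/22 differ, p = 0.182, d = 0.208.
A–C: 6/22 differ, p = 0.273, d = 0.339.
B–C: 8/22 differ, p = 0.364, d = 0.497.
The smallest distance is between A and B.

A and B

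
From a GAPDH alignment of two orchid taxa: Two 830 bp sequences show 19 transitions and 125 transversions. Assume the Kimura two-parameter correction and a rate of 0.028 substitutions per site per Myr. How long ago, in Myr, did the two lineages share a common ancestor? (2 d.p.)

3.55

P = 19/830 ≈ 0.022892 and Q = 125/830 ≈ 0.150602.
Under the Kimura two-parameter model, d = −½ ln(1 − 2P − Q) − ¼ ln(1 − 2Q).
1 − 2P − Q = 0.803614, giving −½ ln(0.803614) = 0.109318.
1 − 2Q = 0.698796, giving −¼ ln(0.698796) = 0.089599.
d = 0.109318 + 0.089599 = 0.198917.
Under a molecular clock d = 2μt, so t = d/(2μ) = 0.198917 / (2 × 0.028) = 3.55 Myr.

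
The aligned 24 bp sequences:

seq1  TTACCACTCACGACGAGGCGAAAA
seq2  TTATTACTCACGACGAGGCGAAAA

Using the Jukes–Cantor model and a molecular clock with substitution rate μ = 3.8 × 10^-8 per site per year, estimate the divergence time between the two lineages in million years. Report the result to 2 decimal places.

1.16

The sequences differ at 2 of 24 sites (4, 5), so p = 2/24 ≈ 0.083333.
d = −(3/4) ln(1 − 4p/3) = −0.75 ln(1 − 0.111111) = −0.75 ln(0.888889)
  = −0.75 × (-0.117783) = 0.088337 substitutions/site.
Under a molecular clock d = 2μt, so t = d/(2μ) = 0.088337 / (2 × 3.8 × 10^-8) = 1.16 million years.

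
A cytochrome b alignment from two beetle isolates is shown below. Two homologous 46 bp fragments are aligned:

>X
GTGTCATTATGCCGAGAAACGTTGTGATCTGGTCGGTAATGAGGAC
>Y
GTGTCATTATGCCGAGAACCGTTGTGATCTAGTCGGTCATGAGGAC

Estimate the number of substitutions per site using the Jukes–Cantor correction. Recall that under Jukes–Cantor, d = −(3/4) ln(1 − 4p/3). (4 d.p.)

The sequences differ at 3 of 46 sites (19, 31, 38), so p = 3/46 ≈ 0.065217.
d = −(3/4) ln(1 − 4p/3) = −0.75 ln(1 − 0.086956) = −0.75 ln(0.913044)
  = −0.75 × (-0.090971) = 0.068228 substitutions/site.

0.0682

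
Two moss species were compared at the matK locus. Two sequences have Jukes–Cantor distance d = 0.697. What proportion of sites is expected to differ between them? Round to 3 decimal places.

p = (3/4)(1 − e^(−4d/3)) = 0.75 × (1 − e^(-0.929333)) = 0.75 × (1 − 0.394817) = 0.453887.

0.454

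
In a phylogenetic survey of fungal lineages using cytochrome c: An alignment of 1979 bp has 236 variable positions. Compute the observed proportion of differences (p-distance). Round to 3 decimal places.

p = 236/1979 = 0.119252… ≈ 0.119 (to 3 d.p.).

0.119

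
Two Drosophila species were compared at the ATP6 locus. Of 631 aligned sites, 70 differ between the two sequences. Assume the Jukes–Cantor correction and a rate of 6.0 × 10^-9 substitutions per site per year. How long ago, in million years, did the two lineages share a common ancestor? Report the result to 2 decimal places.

p = 70/631 ≈ 0.110935.
d = −(3/4) ln(1 − 4p/3) = −0.75 ln(1 − 0.147913) = −0.75 ln(0.852087)
  = −0.75 × (-0.160067) = 0.120050 substitutions/site.
Under a molecular clock d = 2μt, so t = d/(2μ) = 0.120050 / (2 × 6.0 × 10^-9) = 10.00 million years.

10.00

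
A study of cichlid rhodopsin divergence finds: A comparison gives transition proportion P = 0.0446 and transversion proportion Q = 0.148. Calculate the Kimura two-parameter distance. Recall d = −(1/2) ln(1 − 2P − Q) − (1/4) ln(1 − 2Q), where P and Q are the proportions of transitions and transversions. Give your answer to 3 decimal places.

0.223

Under the Kimura two-parameter model, d = −½ ln(1 − 2P − Q) − ¼ ln(1 − 2Q).
1 − 2P − Q = 0.7628, giving −½ ln(0.7628) = 0.135380.
1 − 2Q = 0.704, giving −¼ ln(0.704) = 0.087744.
d = 0.135380 + 0.087744 = 0.223124.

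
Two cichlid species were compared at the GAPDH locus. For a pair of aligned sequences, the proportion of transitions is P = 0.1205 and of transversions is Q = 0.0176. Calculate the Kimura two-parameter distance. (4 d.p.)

0.1586

Under the Kimura two-parameter model, d = −½ ln(1 − 2P − Q) − ¼ ln(1 − 2Q).
1 − 2P − Q = 0.7414, giving −½ ln(0.7414) = 0.149607.
1 − 2Q = 0.9648, giving −¼ ln(0.9648) = 0.008959.
d = 0.149607 + 0.008959 = 0.158566.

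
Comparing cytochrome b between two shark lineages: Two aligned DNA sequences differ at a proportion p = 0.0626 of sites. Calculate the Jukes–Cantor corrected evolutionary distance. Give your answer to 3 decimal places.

0.065

d = −(3/4) ln(1 − 4p/3) = −0.75 ln(1 − 0.083467) = −0.75 ln(0.916533)
  = −0.75 × (-0.087157) = 0.065368 substitutions/site.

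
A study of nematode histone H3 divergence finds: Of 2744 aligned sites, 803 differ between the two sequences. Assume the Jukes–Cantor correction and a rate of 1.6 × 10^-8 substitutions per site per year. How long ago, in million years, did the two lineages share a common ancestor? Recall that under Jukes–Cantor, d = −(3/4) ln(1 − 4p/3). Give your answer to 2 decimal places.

11.59

p = 803/2744 ≈ 0.292638.
d = −(3/4) ln(1 − 4p/3) = −0.75 ln(1 − 0.390184) = −0.75 ln(0.609816)
  = −0.75 × (-0.494598) = 0.370949 substitutions/site.
Under a molecular clock d = 2μt, so t = d/(2μ) = 0.370949 / (2 × 1.6 × 10^-8) = 11.59 million years.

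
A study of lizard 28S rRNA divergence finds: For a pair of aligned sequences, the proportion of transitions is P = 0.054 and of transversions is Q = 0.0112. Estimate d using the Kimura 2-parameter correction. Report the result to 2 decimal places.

0.07

Under the Kimura two-parameter model, d = −½ ln(1 − 2P − Q) − ¼ ln(1 − 2Q).
1 − 2P − Q = 0.8808, giving −½ ln(0.8808) = 0.063462.
1 − 2Q = 0.9776, giving −¼ ln(0.9776) = 0.005664.
d = 0.063462 + 0.005664 = 0.069126.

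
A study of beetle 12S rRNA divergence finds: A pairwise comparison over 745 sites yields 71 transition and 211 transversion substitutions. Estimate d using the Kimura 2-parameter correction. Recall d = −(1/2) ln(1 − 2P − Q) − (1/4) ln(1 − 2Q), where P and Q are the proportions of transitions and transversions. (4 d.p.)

P = 71/745 ≈ 0.095302 and Q = 211/745 ≈ 0.283221.
Under the Kimura two-parameter model, d = −½ ln(1 − 2P − Q) − ¼ ln(1 − 2Q).
1 − 2P − Q = 0.526175, giving −½ ln(0.526175) = 0.321061.
1 − 2Q = 0.433558, giving −¼ ln(0.433558) = 0.208932.
d = 0.321061 + 0.208932 = 0.529993.

0.5300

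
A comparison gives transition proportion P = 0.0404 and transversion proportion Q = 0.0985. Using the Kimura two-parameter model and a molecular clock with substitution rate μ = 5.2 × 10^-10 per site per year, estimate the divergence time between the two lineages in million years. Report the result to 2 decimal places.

147.74

Under the Kimura two-parameter model, d = −½ ln(1 − 2P − Q) − ¼ ln(1 − 2Q).
1 − 2P − Q = 0.8207, giving −½ ln(0.8207) = 0.098799.
1 − 2Q = 0.803, giving −¼ ln(0.803) = 0.054850.
d = 0.098799 + 0.054850 = 0.153649.
Under a molecular clock d = 2μt, so t = d/(2μ) = 0.153649 / (2 × 5.2 × 10^-10) = 147.74 million years.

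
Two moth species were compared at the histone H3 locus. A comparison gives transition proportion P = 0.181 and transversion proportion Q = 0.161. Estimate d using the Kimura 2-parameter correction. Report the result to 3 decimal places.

0.467

Under the Kimura two-parameter model, d = −½ ln(1 − 2P − Q) − ¼ ln(1 − 2Q).
1 − 2P − Q = 0.477, giving −½ ln(0.477) = 0.370119.
1 − 2Q = 0.678, giving −¼ ln(0.678) = 0.097152.
d = 0.370119 + 0.097152 = 0.467271.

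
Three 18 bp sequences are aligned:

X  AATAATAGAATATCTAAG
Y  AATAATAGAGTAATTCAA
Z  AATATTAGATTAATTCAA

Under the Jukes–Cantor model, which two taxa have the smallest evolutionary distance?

X–Y: 5/18 differ, p = 0.278, d = 0.347.
X–Z: 6/18 differ, p = 0.333, d = 0.441.
Y–Z: 2/18 differ, p = 0.111, d = 0.120.
The smallest distance is between Y and Z.

Y and Z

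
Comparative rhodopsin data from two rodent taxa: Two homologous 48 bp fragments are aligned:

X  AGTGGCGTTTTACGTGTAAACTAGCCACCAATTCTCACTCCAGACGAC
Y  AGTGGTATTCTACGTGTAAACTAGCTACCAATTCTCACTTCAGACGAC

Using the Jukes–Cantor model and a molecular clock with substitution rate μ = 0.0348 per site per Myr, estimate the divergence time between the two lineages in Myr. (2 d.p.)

The sequences differ at 5 of 48 sites (6, 7, 10, 26, 40), so p = 5/48 ≈ 0.104167.
d = −(3/4) ln(1 − 4p/3) = −0.75 ln(1 − 0.138889) = −0.75 ln(0.861111)
  = −0.75 × (-0.149532) = 0.112149 substitutions/site.
Under a molecular clock d = 2μt, so t = d/(2μ) = 0.112149 / (2 × 0.0348) = 1.61 Myr.

1.61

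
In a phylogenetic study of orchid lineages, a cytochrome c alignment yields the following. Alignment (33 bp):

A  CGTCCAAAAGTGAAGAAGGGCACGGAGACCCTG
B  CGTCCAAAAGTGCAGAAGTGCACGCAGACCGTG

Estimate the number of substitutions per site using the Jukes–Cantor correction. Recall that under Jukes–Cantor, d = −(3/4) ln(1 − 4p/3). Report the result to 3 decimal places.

The sequences differ at 4 of 33 sites (13, 19, 25, 31), so p = 4/33 ≈ 0.121212.
d = −(3/4) ln(1 − 4p/3) = −0.75 ln(1 − 0.161616) = −0.75 ln(0.838384)
  = −0.75 × (-0.176279) = 0.132209 substitutions/site.

0.132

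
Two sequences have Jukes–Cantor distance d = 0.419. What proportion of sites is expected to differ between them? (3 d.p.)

p = (3/4)(1 − e^(−4d/3)) = 0.75 × (1 − e^(-0.558667)) = 0.75 × (1 − 0.571971) = 0.321022.

0.321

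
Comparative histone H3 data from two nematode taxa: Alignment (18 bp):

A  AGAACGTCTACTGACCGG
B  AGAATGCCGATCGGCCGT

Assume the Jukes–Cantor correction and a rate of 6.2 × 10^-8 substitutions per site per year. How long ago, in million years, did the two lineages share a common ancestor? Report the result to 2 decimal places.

4.42

The sequences differ at 7 of 18 sites (5, 7, 9, 11, 12, 14, 18), so p = 7/18 ≈ 0.388889.
d = −(3/4) ln(1 − 4p/3) = −0.75 ln(1 − 0.518519) = −0.75 ln(0.481481)
  = −0.75 × (-0.730889) = 0.548167 substitutions/site.
Under a molecular clock d = 2μt, so t = d/(2μ) = 0.548167 / (2 × 6.2 × 10^-8) = 4.42 million years.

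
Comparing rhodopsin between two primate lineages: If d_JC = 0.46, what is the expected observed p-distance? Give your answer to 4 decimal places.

p = (3/4)(1 − e^(−4d/3)) = 0.75 × (1 − e^(-0.613333)) = 0.75 × (1 − 0.541543) = 0.343843.

0.3438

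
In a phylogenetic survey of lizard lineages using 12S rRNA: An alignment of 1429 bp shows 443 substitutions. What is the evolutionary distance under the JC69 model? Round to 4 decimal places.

p = 443/1429 ≈ 0.310007.
d = −(3/4) ln(1 − 4p/3) = −0.75 ln(1 − 0.413343) = −0.75 ln(0.586657)
  = −0.75 × (-0.533315) = 0.399986 substitutions/site.

0.4000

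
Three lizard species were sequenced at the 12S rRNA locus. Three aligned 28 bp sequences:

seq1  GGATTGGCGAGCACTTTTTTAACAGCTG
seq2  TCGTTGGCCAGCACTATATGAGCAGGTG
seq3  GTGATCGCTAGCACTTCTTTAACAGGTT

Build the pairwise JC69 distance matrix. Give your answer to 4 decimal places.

seq1–seq2: 9/28 sites differ → p ≈ 0.321429, d = −0.75 ln(1 − 0.428572) = 0.419713 ≈ 0.4197.
seq1–seq3: 8/28 sites differ → p ≈ 0.285714, d = −0.75 ln(1 − 0.380952) = 0.359679 ≈ 0.3597.
seq2–seq3: 11/28 sites differ → p ≈ 0.392857, d = −0.75 ln(1 − 0.523809) = 0.556452 ≈ 0.5565.

d(seq1,seq2) = 0.4197, d(seq1,seq3) = 0.3597, d(seq2,seq3) = 0.5565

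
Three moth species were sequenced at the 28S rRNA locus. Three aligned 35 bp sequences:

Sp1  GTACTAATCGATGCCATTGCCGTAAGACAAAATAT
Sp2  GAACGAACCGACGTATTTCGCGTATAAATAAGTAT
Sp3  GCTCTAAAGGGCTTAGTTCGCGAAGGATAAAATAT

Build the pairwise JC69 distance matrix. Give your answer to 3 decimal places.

Sp1–Sp2: 14/35 sites differ → p = 0.4, d = −0.75 ln(1 − 0.533333) = 0.571605 ≈ 0.572.
Sp1–Sp3: 15/35 sites differ → p ≈ 0.428571, d = −0.75 ln(1 − 0.571428) = 0.635472 ≈ 0.635.
Sp2–Sp3: 14/35 sites differ → p = 0.4, d = −0.75 ln(1 − 0.533333) = 0.571605 ≈ 0.572.

d(Sp1,Sp2) = 0.572, d(Sp1,Sp3) = 0.635, d(Sp2,Sp3) = 0.572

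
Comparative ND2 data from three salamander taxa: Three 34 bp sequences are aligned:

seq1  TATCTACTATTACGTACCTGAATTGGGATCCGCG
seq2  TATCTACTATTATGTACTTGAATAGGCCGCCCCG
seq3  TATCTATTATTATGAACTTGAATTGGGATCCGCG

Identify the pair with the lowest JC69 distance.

seq1–seq2: 7/34 differ, p = 0.206, d = 0.241.
seq1–seq3: 4/34 differ, p = 0.118, d = 0.128.
seq2–seq3: 7/34 differ, p = 0.206, d = 0.241.
The smallest distance is between seq1 and seq3.

seq1 and seq3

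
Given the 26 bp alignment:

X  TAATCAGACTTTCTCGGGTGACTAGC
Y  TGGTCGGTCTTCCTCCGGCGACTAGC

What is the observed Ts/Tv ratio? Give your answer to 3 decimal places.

2.500

Transitions are A↔G and C↔T; transversions are all other mismatches.
Transitions: 5. Transversions: 2.
R = 5/2 = 2.500.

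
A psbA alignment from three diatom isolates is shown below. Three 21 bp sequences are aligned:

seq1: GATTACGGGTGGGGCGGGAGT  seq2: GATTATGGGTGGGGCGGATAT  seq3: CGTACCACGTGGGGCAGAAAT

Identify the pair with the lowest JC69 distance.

seq1 and seq2

seq1–seq2: 4/21 differ, p = 0.190, d = 0.220.
seq1–seq3: 9/21 differ, p = 0.429, d = 0.635.
seq2–seq3: 9/21 differ, p = 0.429, d = 0.635.
The smallest distance is between seq1 and seq2.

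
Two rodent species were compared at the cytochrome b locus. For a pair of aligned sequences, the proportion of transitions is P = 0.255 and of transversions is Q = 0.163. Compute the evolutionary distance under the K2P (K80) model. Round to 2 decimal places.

0.66

Under the Kimura two-parameter model, d = −½ ln(1 − 2P − Q) − ¼ ln(1 − 2Q).
1 − 2P − Q = 0.327, giving −½ ln(0.327) = 0.558898.
1 − 2Q = 0.674, giving −¼ ln(0.674) = 0.098631.
d = 0.558898 + 0.098631 = 0.657529.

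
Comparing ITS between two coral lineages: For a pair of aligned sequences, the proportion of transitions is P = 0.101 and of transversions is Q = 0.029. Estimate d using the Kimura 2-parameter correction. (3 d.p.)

0.146

Under the Kimura two-parameter model, d = −½ ln(1 − 2P − Q) − ¼ ln(1 − 2Q).
1 − 2P − Q = 0.769, giving −½ ln(0.769) = 0.131332.
1 − 2Q = 0.942, giving −¼ ln(0.942) = 0.014938.
d = 0.131332 + 0.014938 = 0.146270.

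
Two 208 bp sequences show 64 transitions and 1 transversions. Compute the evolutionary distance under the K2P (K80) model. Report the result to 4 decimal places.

P = 64/208 ≈ 0.307692 and Q = 1/208 ≈ 0.004808.
Under the Kimura two-parameter model, d = −½ ln(1 − 2P − Q) − ¼ ln(1 − 2Q).
1 − 2P − Q = 0.379808, giving −½ ln(0.379808) = 0.484045.
1 − 2Q = 0.990384, giving −¼ ln(0.990384) = 0.002416.
d = 0.484045 + 0.002416 = 0.486461.

0.4865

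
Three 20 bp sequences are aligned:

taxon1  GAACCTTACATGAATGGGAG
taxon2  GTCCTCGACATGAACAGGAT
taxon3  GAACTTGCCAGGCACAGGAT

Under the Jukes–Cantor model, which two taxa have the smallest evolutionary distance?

taxon2 and taxon3

taxon1–taxon2: 8/20 differ, p = 0.400, d = 0.572.
taxon1–taxon3: 8/20 differ, p = 0.400, d = 0.572.
taxon2–taxon3: 6/20 differ, p = 0.300, d = 0.383.
The smallest distance is between taxon2 and taxon3.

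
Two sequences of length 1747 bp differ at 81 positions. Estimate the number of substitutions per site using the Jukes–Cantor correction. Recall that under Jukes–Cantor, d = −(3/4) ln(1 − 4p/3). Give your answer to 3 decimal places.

p = 81/1747 ≈ 0.046365.
d = −(3/4) ln(1 − 4p/3) = −0.75 ln(1 − 0.06182) = −0.75 ln(0.93818)
  = −0.75 × (-0.063813) = 0.047860 substitutions/site.

0.048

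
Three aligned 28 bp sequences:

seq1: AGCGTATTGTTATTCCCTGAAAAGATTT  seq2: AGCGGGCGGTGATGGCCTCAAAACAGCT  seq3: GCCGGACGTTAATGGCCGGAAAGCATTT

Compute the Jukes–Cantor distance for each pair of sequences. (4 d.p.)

d(seq1,seq2) = 0.5565, d(seq1,seq3) = 0.6355, d(seq2,seq3) = 0.4850

seq1–seq2: 11/28 sites differ → p ≈ 0.392857, d = −0.75 ln(1 − 0.523809) = 0.556452 ≈ 0.5565.
seq1–seq3: 12/28 sites differ → p ≈ 0.428571, d = −0.75 ln(1 − 0.571428) = 0.635472 ≈ 0.6355.
seq2–seq3: 10/28 sites differ → p ≈ 0.357143, d = −0.75 ln(1 − 0.476191) = 0.484971 ≈ 0.4850.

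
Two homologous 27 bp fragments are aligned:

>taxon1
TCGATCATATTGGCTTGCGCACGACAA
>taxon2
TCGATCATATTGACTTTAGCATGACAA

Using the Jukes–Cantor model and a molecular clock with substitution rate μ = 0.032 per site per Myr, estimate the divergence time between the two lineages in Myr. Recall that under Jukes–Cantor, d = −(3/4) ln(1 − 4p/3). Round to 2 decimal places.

The sequences differ at 4 of 27 sites (13, 17, 18, 22), so p = 4/27 ≈ 0.148148.
d = −(3/4) ln(1 − 4p/3) = −0.75 ln(1 − 0.197531) = −0.75 ln(0.802469)
  = −0.75 × (-0.220062) = 0.165047 substitutions/site.
Under a molecular clock d = 2μt, so t = d/(2μ) = 0.165047 / (2 × 0.032) = 2.58 Myr.

2.58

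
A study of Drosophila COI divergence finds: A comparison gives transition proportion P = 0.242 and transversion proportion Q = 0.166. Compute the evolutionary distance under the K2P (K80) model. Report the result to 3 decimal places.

Under the Kimura two-parameter model, d = −½ ln(1 − 2P − Q) − ¼ ln(1 − 2Q).
1 − 2P − Q = 0.35, giving −½ ln(0.35) = 0.524911.
1 − 2Q = 0.668, giving −¼ ln(0.668) = 0.100867.
d = 0.524911 + 0.100867 = 0.625778.

0.626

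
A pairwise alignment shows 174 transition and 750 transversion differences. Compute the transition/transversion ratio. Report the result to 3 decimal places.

R = 174/750 = 0.232.

0.232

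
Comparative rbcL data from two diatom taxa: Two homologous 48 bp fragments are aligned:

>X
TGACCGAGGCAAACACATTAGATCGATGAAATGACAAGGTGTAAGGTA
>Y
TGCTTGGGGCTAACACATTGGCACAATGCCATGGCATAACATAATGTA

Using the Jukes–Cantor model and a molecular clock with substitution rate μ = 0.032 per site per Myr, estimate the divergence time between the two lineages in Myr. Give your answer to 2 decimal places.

8.12

The sequences differ at 18 of 48 sites, so p = 18/48 = 0.375.
d = −(3/4) ln(1 − 4p/3) = −0.75 ln(1 − 0.5) = −0.75 ln(0.5)
  = −0.75 × (-0.693147) = 0.519860 substitutions/site.
Under a molecular clock d = 2μt, so t = d/(2μ) = 0.519860 / (2 × 0.032) = 8.12 Myr.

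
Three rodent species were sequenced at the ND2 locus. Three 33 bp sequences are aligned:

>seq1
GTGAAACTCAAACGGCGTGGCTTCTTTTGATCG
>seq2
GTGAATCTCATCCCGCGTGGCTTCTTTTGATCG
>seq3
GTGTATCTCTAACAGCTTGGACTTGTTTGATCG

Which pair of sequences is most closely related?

seq1 and seq2

seq1–seq2: 4/33 differ, p = 0.121, d = 0.132.
seq1–seq3: 9/33 differ, p = 0.273, d = 0.339.
seq2–seq3: 10/33 differ, p = 0.303, d = 0.388.
The smallest distance is between seq1 and seq2.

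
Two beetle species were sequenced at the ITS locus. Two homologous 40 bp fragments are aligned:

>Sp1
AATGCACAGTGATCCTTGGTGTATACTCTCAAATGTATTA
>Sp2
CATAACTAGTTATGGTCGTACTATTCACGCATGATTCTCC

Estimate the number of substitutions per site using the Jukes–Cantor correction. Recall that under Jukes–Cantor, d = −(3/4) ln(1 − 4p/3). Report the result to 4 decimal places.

The sequences differ at 22 of 40 sites, so p = 22/40 = 0.55.
d = −(3/4) ln(1 − 4p/3) = −0.75 ln(1 − 0.733333) = −0.75 ln(0.266667)
  = −0.75 × (-1.321755) = 0.991316 substitutions/site.

0.9913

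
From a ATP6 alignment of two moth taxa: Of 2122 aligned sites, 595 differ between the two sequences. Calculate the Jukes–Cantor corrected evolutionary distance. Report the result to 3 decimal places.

0.351

p = 595/2122 ≈ 0.280396.
d = −(3/4) ln(1 − 4p/3) = −0.75 ln(1 − 0.373861) = −0.75 ln(0.626139)
  = −0.75 × (-0.468183) = 0.351137 substitutions/site.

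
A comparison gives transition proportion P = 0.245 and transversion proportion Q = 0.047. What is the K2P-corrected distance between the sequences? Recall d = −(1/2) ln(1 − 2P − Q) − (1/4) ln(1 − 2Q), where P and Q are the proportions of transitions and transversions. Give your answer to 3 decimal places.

0.410

Under the Kimura two-parameter model, d = −½ ln(1 − 2P − Q) − ¼ ln(1 − 2Q).
1 − 2P − Q = 0.463, giving −½ ln(0.463) = 0.385014.
1 − 2Q = 0.906, giving −¼ ln(0.906) = 0.024679.
d = 0.385014 + 0.024679 = 0.409693.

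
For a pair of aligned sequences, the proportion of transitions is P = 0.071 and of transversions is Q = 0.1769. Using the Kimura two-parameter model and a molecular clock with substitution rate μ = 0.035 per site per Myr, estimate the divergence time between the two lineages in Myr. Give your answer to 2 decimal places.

Under the Kimura two-parameter model, d = −½ ln(1 − 2P − Q) − ¼ ln(1 − 2Q).
1 − 2P − Q = 0.6811, giving −½ ln(0.6811) = 0.192023.
1 − 2Q = 0.6462, giving −¼ ln(0.6462) = 0.109162.
d = 0.192023 + 0.109162 = 0.301185.
Under a molecular clock d = 2μt, so t = d/(2μ) = 0.301185 / (2 × 0.035) = 4.30 Myr.

4.30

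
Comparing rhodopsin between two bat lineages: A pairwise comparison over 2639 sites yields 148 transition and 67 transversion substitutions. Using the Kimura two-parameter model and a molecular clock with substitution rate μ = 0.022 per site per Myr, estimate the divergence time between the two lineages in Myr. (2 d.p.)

1.98

P = 148/2639 ≈ 0.056082 and Q = 67/2639 ≈ 0.025388.
Under the Kimura two-parameter model, d = −½ ln(1 − 2P − Q) − ¼ ln(1 − 2Q).
1 − 2P − Q = 0.862448, giving −½ ln(0.862448) = 0.073990.
1 − 2Q = 0.949224, giving −¼ ln(0.949224) = 0.013028.
d = 0.073990 + 0.013028 = 0.087018.
Under a molecular clock d = 2μt, so t = d/(2μ) = 0.087018 / (2 × 0.022) = 1.98 Myr.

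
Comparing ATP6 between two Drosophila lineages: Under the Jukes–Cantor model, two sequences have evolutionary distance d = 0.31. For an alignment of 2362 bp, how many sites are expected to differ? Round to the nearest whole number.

600

Invert JC69: p = (3/4)(1 − e^(−4d/3)) = 0.75 × (1 − e^(-0.413333)) = 0.75 × (1 − 0.661442) = 0.253919.
Expected differing sites = pL ≈ 0.253919 × 2362 = 599.756678 ≈ 600.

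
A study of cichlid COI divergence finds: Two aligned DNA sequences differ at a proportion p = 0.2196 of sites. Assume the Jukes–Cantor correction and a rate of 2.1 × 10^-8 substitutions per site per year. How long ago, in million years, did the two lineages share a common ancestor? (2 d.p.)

d = −(3/4) ln(1 − 4p/3) = −0.75 ln(1 − 0.2928) = −0.75 ln(0.7072)
  = −0.75 × (-0.346442) = 0.259832 substitutions/site.
Under a molecular clock d = 2μt, so t = d/(2μ) = 0.259832 / (2 × 2.1 × 10^-8) = 6.19 million years.

6.19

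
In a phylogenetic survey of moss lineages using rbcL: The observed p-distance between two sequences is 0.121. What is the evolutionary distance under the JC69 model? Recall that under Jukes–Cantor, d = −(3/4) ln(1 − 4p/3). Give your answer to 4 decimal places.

d = −(3/4) ln(1 − 4p/3) = −0.75 ln(1 − 0.161333) = −0.75 ln(0.838667)
  = −0.75 × (-0.175942) = 0.131957 substitutions/site.

0.1320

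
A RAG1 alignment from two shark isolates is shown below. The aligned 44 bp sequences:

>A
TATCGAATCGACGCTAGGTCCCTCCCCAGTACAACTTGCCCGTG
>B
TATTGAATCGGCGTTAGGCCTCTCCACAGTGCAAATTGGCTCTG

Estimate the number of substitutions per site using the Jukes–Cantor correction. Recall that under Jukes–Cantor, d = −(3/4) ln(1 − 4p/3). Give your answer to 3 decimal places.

0.304

The sequences differ at 11 of 44 sites, so p = 11/44 = 0.25.
d = −(3/4) ln(1 − 4p/3) = −0.75 ln(1 − 0.333333) = −0.75 ln(0.666667)
  = −0.75 × (-0.405465) = 0.304099 substitutions/site.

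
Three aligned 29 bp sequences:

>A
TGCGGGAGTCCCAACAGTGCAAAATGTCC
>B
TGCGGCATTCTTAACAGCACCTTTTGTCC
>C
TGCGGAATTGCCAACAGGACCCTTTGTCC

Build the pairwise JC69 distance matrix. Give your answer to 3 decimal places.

A–B: 10/29 sites differ → p ≈ 0.344828, d = −0.75 ln(1 − 0.459771) = 0.461822 ≈ 0.462.
A–C: 9/29 sites differ → p ≈ 0.310345, d = −0.75 ln(1 − 0.413793) = 0.400562 ≈ 0.401.
B–C: 6/29 sites differ → p ≈ 0.206897, d = −0.75 ln(1 − 0.275863) = 0.242081 ≈ 0.242.

d(A,B) = 0.462, d(A,C) = 0.401, d(B,C) = 0.242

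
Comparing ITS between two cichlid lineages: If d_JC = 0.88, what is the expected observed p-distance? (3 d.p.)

0.518

p = (3/4)(1 − e^(−4d/3)) = 0.75 × (1 − e^(-1.173333)) = 0.75 × (1 − 0.309334) = 0.518000.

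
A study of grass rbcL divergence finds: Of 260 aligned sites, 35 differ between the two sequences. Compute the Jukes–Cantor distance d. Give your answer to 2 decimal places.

p = 35/260 ≈ 0.134615.
d = −(3/4) ln(1 − 4p/3) = −0.75 ln(1 − 0.179487) = −0.75 ln(0.820513)
  = −0.75 × (-0.197826) = 0.148370 substitutions/site.

0.15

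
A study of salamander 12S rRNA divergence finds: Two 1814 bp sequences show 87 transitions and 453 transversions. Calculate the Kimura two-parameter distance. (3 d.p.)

P = 87/1814 ≈ 0.04796 and Q = 453/1814 ≈ 0.249724.
Under the Kimura two-parameter model, d = −½ ln(1 − 2P − Q) − ¼ ln(1 − 2Q).
1 − 2P − Q = 0.654356, giving −½ ln(0.654356) = 0.212052.
1 − 2Q = 0.500552, giving −¼ ln(0.500552) = 0.173011.
d = 0.212052 + 0.173011 = 0.385063.

0.385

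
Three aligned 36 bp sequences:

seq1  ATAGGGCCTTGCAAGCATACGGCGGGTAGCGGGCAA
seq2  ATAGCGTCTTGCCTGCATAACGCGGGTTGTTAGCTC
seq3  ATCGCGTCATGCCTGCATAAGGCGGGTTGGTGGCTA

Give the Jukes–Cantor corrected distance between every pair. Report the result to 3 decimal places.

d(seq1,seq2) = 0.441, d(seq1,seq3) = 0.392, d(seq2,seq3) = 0.188

seq1–seq2: 12/36 sites differ → p ≈ 0.333333, d = −0.75 ln(1 − 0.444444) = 0.440839 ≈ 0.441.
seq1–seq3: 11/36 sites differ → p ≈ 0.305556, d = −0.75 ln(1 − 0.407408) = 0.392437 ≈ 0.392.
seq2–seq3: 6/36 sites differ → p ≈ 0.166667, d = −0.75 ln(1 − 0.222223) = 0.188487 ≈ 0.188.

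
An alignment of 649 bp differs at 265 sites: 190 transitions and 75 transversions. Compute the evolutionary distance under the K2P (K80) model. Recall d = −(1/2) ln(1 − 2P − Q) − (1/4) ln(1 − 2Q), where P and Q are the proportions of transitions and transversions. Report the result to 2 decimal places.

0.67

P = 190/649 ≈ 0.292758 and Q = 75/649 ≈ 0.115562.
Under the Kimura two-parameter model, d = −½ ln(1 − 2P − Q) − ¼ ln(1 − 2Q).
1 − 2P − Q = 0.298922, giving −½ ln(0.298922) = 0.603786.
1 − 2Q = 0.768876, giving −¼ ln(0.768876) = 0.065706.
d = 0.603786 + 0.065706 = 0.669492.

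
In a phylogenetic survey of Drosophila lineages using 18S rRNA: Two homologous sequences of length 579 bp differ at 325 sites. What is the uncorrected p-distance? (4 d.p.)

p = 325/579 = 0.561312… ≈ 0.5613 (to 4 d.p.).

0.5613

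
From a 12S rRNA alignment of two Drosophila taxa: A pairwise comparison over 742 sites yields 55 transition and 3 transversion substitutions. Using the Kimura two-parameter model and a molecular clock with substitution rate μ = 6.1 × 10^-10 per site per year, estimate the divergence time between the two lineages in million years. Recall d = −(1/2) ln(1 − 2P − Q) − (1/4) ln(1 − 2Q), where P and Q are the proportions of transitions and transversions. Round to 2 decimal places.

P = 55/742 ≈ 0.074124 and Q = 3/742 ≈ 0.004043.
Under the Kimura two-parameter model, d = −½ ln(1 − 2P − Q) − ¼ ln(1 − 2Q).
1 − 2P − Q = 0.847709, giving −½ ln(0.847709) = 0.082609.
1 − 2Q = 0.991914, giving −¼ ln(0.991914) = 0.002030.
d = 0.082609 + 0.002030 = 0.084639.
Under a molecular clock d = 2μt, so t = d/(2μ) = 0.084639 / (2 × 6.1 × 10^-10) = 69.38 million years.

69.38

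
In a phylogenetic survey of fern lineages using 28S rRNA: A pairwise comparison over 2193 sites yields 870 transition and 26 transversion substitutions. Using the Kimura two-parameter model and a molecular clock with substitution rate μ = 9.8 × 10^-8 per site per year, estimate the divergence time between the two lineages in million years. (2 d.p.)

4.20

P = 870/2193 ≈ 0.396717 and Q = 26/2193 ≈ 0.011856.
Under the Kimura two-parameter model, d = −½ ln(1 − 2P − Q) − ¼ ln(1 − 2Q).
1 − 2P − Q = 0.19471, giving −½ ln(0.19471) = 0.818122.
1 − 2Q = 0.976288, giving −¼ ln(0.976288) = 0.005999.
d = 0.818122 + 0.005999 = 0.824121.
Under a molecular clock d = 2μt, so t = d/(2μ) = 0.824121 / (2 × 9.8 × 10^-8) = 4.20 million years.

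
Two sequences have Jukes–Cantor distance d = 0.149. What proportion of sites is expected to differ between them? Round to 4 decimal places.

0.1351

p = (3/4)(1 − e^(−4d/3)) = 0.75 × (1 − e^(-0.198667)) = 0.75 × (1 − 0.819823) = 0.135133.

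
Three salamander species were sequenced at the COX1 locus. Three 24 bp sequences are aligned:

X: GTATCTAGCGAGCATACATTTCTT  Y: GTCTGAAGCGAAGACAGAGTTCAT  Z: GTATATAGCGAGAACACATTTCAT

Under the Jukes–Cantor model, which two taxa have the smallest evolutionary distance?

X–Y: 9/24 differ, p = 0.375, d = 0.520.
X–Z: 4/24 differ, p = 0.167, d = 0.188.
Y–Z: 7/24 differ, p = 0.292, d = 0.369.
The smallest distance is between X and Z.

X and Z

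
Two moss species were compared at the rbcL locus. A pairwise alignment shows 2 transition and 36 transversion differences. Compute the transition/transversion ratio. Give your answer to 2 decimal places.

0.06

R = 2/36 = 0.055555… ≈ 0.06 (to 2 d.p.).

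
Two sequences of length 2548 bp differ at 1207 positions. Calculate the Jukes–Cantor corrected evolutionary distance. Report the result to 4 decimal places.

0.7490

p = 1207/2548 ≈ 0.473705.
d = −(3/4) ln(1 − 4p/3) = −0.75 ln(1 − 0.631607) = −0.75 ln(0.368393)
  = −0.75 × (-0.998605) = 0.748954 substitutions/site.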